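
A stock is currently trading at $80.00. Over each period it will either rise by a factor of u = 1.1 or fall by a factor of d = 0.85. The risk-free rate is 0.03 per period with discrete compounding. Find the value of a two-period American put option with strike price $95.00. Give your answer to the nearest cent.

Risk-neutral probability p = (1 + 0.03 − 0.85)/(1.1 − 0.85) = 0.1800/0.2500 = 0.7200
Terminal stock prices: S_uu = 96.8, S_ud = 74.8, S_dd = 57.8
Terminal payoffs (K − S): max(-1.8, 0) = 0, max(20.2, 0) = 20.2, max(37.2, 0) = 37.2
Node u (S = 88): continuation = 1/1.03·[0.7200·0.0000 + 0.2800·20.2000] = 5.4913; exercise value = 7.0000 > continuation, so V_u = 7.0000 (exercise)
Node d (S = 68): continuation = 1/1.03·[0.7200·20.2000 + 0.2800·37.2000] = 24.2330; exercise value = 27.0000 > continuation, so V_d = 27.0000 (exercise)
Node 0 (S = 80): continuation = 1/1.03·[0.7200·7.0000 + 0.2800·27.0000] = 12.2330; exercise value = 15.0000 > continuation, so V_0 = 15.0000 (exercise)

$15.00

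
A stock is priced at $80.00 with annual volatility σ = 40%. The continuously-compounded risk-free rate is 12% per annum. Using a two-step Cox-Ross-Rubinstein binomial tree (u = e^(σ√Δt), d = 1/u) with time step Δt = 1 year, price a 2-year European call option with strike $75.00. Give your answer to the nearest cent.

$27.05

CRR parameters: u = e^(σ√Δt) = e^(0.4·√1) = 1.4918, d = 1/u = 0.6703
Per-period rate: rΔt = 0.12·1 = 0.12, so R = e^0.12 = 1.1275
Risk-neutral probability p = (e^0.12 − 0.6703)/(1.4918 − 0.6703) = 0.4572/0.8215 = 0.5565
Terminal stock prices: S_uu = 178, S_ud = 80, S_dd = 35.95
Terminal payoffs (S − K): max(103, 0) = 103, max(5, 0) = 5, max(-39.05, 0) = 0
Node u (S = 119.3): V_u = e^(−0.12)·[0.5565·103.0433 + 0.4435·5.0000] = 52.8269
Node d (S = 53.63): V_d = e^(−0.12)·[0.5565·5.0000 + 0.4435·0.0000] = 2.4679
Node 0 (S = 80): V_0 = e^(−0.12)·[0.5565·52.8269 + 0.4435·2.4679] = 27.0451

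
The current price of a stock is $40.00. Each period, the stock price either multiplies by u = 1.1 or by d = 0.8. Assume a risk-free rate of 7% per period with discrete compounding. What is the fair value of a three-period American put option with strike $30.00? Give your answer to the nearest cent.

Risk-neutral probability p = (1 + 0.07 − 0.8)/(1.1 − 0.8) = 0.2700/0.3000 = 0.9000
Terminal stock prices: S_uuu = 53.24, S_uud = 38.72, S_udd = 28.16, S_ddd = 20.48
Terminal payoffs (K − S): max(-23.24, 0) = 0, max(-8.72, 0) = 0, max(1.84, 0) = 1.84, max(9.52, 0) = 9.52
Node uu (S = 48.4): continuation = 1/1.07·[0.9000·0.0000 + 0.1000·0.0000] = 0.0000; exercise value = 0.0000 ≤ continuation, so V_uu = 0.0000
Node ud (S = 35.2): continuation = 1/1.07·[0.9000·0.0000 + 0.1000·1.8400] = 0.1720; exercise value = 0.0000 ≤ continuation, so V_ud = 0.1720
Node dd (S = 25.6): continuation = 1/1.07·[0.9000·1.8400 + 0.1000·9.5200] = 2.4374; exercise value = 4.4000 > continuation, so V_dd = 4.4000 (exercise)
Node u (S = 44): continuation = 1/1.07·[0.9000·0.0000 + 0.1000·0.1720] = 0.0161; exercise value = 0.0000 ≤ continuation, so V_u = 0.0161
Node d (S = 32): continuation = 1/1.07·[0.9000·0.1720 + 0.1000·4.4000] = 0.5559; exercise value = 0.0000 ≤ continuation, so V_d = 0.5559
Node 0 (S = 40): continuation = 1/1.07·[0.9000·0.0161 + 0.1000·0.5559] = 0.0655; exercise value = 0.0000 ≤ continuation, so V_0 = 0.0655

$0.07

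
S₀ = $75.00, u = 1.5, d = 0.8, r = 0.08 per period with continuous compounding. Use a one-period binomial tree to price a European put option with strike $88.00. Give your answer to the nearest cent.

$15.39

Risk-neutral probability p = (e^0.08 − 0.8)/(1.5 − 0.8) = 0.2833/0.7000 = 0.4047
Terminal stock prices: S_u = 112.5, S_d = 60
Terminal payoffs (K − S): max(-24.5, 0) = 0, max(28, 0) = 28
Node 0 (S = 75): V_0 = e^(−0.08)·[0.4047·0.0000 + 0.5953·28.0000] = 15.3870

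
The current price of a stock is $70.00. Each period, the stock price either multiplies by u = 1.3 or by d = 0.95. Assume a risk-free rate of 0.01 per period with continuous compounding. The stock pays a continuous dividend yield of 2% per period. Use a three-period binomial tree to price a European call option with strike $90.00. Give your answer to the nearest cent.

$0.85

Per-period risk-free factor R = e^0.01 = 1.0101; dividend-adjusted growth = e^(0.01−0.02) = 0.9900.
Risk-neutral probability p = (0.9900 − 0.95)/(1.3 − 0.95) = 0.0400/0.3500 = 0.1144
Terminal stock prices: S_uuu = 153.8, S_uud = 112.4, S_udd = 82.13, S_ddd = 60.02
Terminal payoffs (S − K): max(63.79, 0) = 63.79, max(22.39, 0) = 22.39, max(-7.873, 0) = 0, max(-29.98, 0) = 0
Node uu (S = 118.3): V_uu = e^(−0.01)·[0.1144·63.7900 + 0.8856·22.3850] = 26.8530
Node ud (S = 86.45): V_ud = e^(−0.01)·[0.1144·22.3850 + 0.8856·0.0000] = 2.5360
Node dd (S = 63.17): V_dd = e^(−0.01)·[0.1144·0.0000 + 0.8856·0.0000] = 0.0000
Node u (S = 91): V_u = e^(−0.01)·[0.1144·26.8530 + 0.8856·2.5360] = 5.2656
Node d (S = 66.5): V_d = e^(−0.01)·[0.1144·2.5360 + 0.8856·0.0000] = 0.2873
Node 0 (S = 70): V_0 = e^(−0.01)·[0.1144·5.2656 + 0.8856·0.2873] = 0.8484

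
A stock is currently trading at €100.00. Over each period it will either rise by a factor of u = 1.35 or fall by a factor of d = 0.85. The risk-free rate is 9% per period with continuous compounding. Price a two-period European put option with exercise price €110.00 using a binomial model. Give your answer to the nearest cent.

€8.25

Risk-neutral probability p = (e^0.09 − 0.85)/(1.35 − 0.85) = 0.2442/0.5000 = 0.4883
Terminal stock prices: S_uu = 182.3, S_ud = 114.8, S_dd = 72.25
Terminal payoffs (K − S): max(-72.25, 0) = 0, max(-4.75, 0) = 0, max(37.75, 0) = 37.75
Node u (S = 135): V_u = e^(−0.09)·[0.4883·0.0000 + 0.5117·0.0000] = 0.0000
Node d (S = 85): V_d = e^(−0.09)·[0.4883·0.0000 + 0.5117·37.7500] = 17.6524
Node 0 (S = 100): V_0 = e^(−0.09)·[0.4883·0.0000 + 0.5117·17.6524] = 8.2545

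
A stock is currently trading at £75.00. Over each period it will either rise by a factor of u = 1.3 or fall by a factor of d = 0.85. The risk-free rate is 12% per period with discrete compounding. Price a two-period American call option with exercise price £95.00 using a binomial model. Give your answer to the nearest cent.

£9.11

Risk-neutral probability p = (1 + 0.12 − 0.85)/(1.3 − 0.85) = 0.2700/0.4500 = 0.6000
Terminal stock prices: S_uu = 126.8, S_ud = 82.88, S_dd = 54.19
Terminal payoffs (S − K): max(31.75, 0) = 31.75, max(-12.12, 0) = 0, max(-40.81, 0) = 0
Node u (S = 97.5): continuation = 1/1.12·[0.6000·31.7500 + 0.4000·0.0000] = 17.0089; exercise value = 2.5000 ≤ continuation, so V_u = 17.0089
Node d (S = 63.75): continuation = 1/1.12·[0.6000·0.0000 + 0.4000·0.0000] = 0.0000; exercise value = 0.0000 ≤ continuation, so V_d = 0.0000
Node 0 (S = 75): continuation = 1/1.12·[0.6000·17.0089 + 0.4000·0.0000] = 9.1119; exercise value = 0.0000 ≤ continuation, so V_0 = 9.1119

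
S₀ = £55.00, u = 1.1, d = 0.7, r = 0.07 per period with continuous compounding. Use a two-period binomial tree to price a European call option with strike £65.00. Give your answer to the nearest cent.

£1.17

Risk-neutral probability p = (e^0.07 − 0.7)/(1.1 − 0.7) = 0.3725/0.4000 = 0.9313
Terminal stock prices: S_uu = 66.55, S_ud = 42.35, S_dd = 26.95
Terminal payoffs (S − K): max(1.55, 0) = 1.55, max(-22.65, 0) = 0, max(-38.05, 0) = 0
Node u (S = 60.5): V_u = e^(−0.07)·[0.9313·1.5500 + 0.0687·0.0000] = 1.3459
Node d (S = 38.5): V_d = e^(−0.07)·[0.9313·0.0000 + 0.0687·0.0000] = 0.0000
Node 0 (S = 55): V_0 = e^(−0.07)·[0.9313·1.3459 + 0.0687·0.0000] = 1.1686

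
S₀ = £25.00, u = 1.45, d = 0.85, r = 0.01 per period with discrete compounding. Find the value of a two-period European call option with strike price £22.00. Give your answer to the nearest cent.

£5.51

Risk-neutral probability p = (1 + 0.01 − 0.85)/(1.45 − 0.85) = 0.1600/0.6000 = 0.2667
Terminal stock prices: S_uu = 52.56, S_ud = 30.81, S_dd = 18.06
Terminal payoffs (S − K): max(30.56, 0) = 30.56, max(8.812, 0) = 8.812, max(-3.938, 0) = 0
Node u (S = 36.25): V_u = 1/1.01·[0.2667·30.5625 + 0.7333·8.8125] = 14.4678
Node d (S = 21.25): V_d = 1/1.01·[0.2667·8.8125 + 0.7333·0.0000] = 2.3267
Node 0 (S = 25): V_0 = 1/1.01·[0.2667·14.4678 + 0.7333·2.3267] = 5.5093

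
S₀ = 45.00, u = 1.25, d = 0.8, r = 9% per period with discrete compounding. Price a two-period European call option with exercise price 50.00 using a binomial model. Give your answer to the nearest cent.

7.10

Risk-neutral probability p = (1 + 0.09 − 0.8)/(1.25 − 0.8) = 0.2900/0.4500 = 0.6444
Terminal stock prices: S_uu = 70.31, S_ud = 45, S_dd = 28.8
Terminal payoffs (S − K): max(20.31, 0) = 20.31, max(-5, 0) = 0, max(-21.2, 0) = 0
Node u (S = 56.25): V_u = 1/1.09·[0.6444·20.3125 + 0.3556·0.0000] = 12.0094
Node d (S = 36): V_d = 1/1.09·[0.6444·0.0000 + 0.3556·0.0000] = 0.0000
Node 0 (S = 45): V_0 = 1/1.09·[0.6444·12.0094 + 0.3556·0.0000] = 7.1004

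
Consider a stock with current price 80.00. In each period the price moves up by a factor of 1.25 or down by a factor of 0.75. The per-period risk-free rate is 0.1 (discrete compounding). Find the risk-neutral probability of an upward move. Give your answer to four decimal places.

p = 0.7000

Risk-neutral probability p = (1 + 0.1 − 0.75)/(1.25 − 0.75) = 0.3500/0.5000 = 0.7000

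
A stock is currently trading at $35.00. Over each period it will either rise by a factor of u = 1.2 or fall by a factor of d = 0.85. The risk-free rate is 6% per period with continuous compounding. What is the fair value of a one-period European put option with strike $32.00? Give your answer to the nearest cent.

Risk-neutral probability p = (e^0.06 − 0.85)/(1.2 − 0.85) = 0.2118/0.3500 = 0.6052
Terminal stock prices: S_u = 42, S_d = 29.75
Terminal payoffs (K − S): max(-10, 0) = 0, max(2.25, 0) = 2.25
Node 0 (S = 35): V_0 = e^(−0.06)·[0.6052·0.0000 + 0.3948·2.2500] = 0.8365

$0.84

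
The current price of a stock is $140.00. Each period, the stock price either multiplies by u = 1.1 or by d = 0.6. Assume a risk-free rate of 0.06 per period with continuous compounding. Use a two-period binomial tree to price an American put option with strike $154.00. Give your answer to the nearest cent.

$14.00

Risk-neutral probability p = (e^0.06 − 0.6)/(1.1 − 0.6) = 0.4618/0.5000 = 0.9237
Terminal stock prices: S_uu = 169.4, S_ud = 92.4, S_dd = 50.4
Terminal payoffs (K − S): max(-15.4, 0) = 0, max(61.6, 0) = 61.6, max(103.6, 0) = 103.6
Node u (S = 154): continuation = e^(−0.06)·[0.9237·0.0000 + 0.0763·61.6000] = 4.4279; exercise value = 0.0000 ≤ continuation, so V_u = 4.4279
Node d (S = 84): continuation = e^(−0.06)·[0.9237·61.6000 + 0.0763·103.6000] = 61.0317; exercise value = 70.0000 > continuation, so V_d = 70.0000 (exercise)
Node 0 (S = 140): continuation = e^(−0.06)·[0.9237·4.4279 + 0.0763·70.0000] = 8.8835; exercise value = 14.0000 > continuation, so V_0 = 14.0000 (exercise)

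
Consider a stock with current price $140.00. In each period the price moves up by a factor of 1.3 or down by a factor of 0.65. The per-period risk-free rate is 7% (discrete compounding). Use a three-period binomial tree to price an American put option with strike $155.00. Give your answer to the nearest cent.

Risk-neutral probability p = (1 + 0.07 − 0.65)/(1.3 − 0.65) = 0.4200/0.6500 = 0.6462
Terminal stock prices: S_uuu = 307.6, S_uud = 153.8, S_udd = 76.9, S_ddd = 38.45
Terminal payoffs (K − S): max(-152.6, 0) = 0, max(1.21, 0) = 1.21, max(78.1, 0) = 78.1, max(116.6, 0) = 116.6
Node uu (S = 236.6): continuation = 1/1.07·[0.6462·0.0000 + 0.3538·1.2100] = 0.4001; exercise value = 0.0000 ≤ continuation, so V_uu = 0.4001
Node ud (S = 118.3): continuation = 1/1.07·[0.6462·1.2100 + 0.3538·78.1050] = 26.5598; exercise value = 36.7000 > continuation, so V_ud = 36.7000 (exercise)
Node dd (S = 59.15): continuation = 1/1.07·[0.6462·78.1050 + 0.3538·116.5525] = 85.7098; exercise value = 95.8500 > continuation, so V_dd = 95.8500 (exercise)
Node u (S = 182): continuation = 1/1.07·[0.6462·0.4001 + 0.3538·36.7000] = 12.3782; exercise value = 0.0000 ≤ continuation, so V_u = 12.3782
Node d (S = 91): continuation = 1/1.07·[0.6462·36.7000 + 0.3538·95.8500] = 53.8598; exercise value = 64.0000 > continuation, so V_d = 64.0000 (exercise)
Node 0 (S = 140): continuation = 1/1.07·[0.6462·12.3782 + 0.3538·64.0000] = 28.6396; exercise value = 15.0000 ≤ continuation, so V_0 = 28.6396

$28.64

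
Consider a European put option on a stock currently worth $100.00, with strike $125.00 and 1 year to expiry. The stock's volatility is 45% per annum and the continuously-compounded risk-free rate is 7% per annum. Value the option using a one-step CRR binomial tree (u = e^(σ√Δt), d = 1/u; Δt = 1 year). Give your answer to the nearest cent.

$30.42

CRR parameters: u = e^(σ√Δt) = e^(0.45·√1) = 1.5683, d = 1/u = 0.6376
Per-period rate: rΔt = 0.07·1 = 0.07, so R = e^0.07 = 1.0725
Risk-neutral probability p = (e^0.07 − 0.6376)/(1.5683 − 0.6376) = 0.4349/0.9307 = 0.4673
Terminal stock prices: S_u = 156.8, S_d = 63.76
Terminal payoffs (K − S): max(-31.83, 0) = 0, max(61.24, 0) = 61.24
Node 0 (S = 100): V_0 = e^(−0.07)·[0.4673·0.0000 + 0.5327·61.2372] = 30.4174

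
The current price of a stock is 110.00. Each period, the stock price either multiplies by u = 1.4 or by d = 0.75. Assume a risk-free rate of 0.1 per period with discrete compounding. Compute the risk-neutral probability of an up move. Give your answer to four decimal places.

p = 0.5385

Risk-neutral probability p = (1 + 0.1 − 0.75)/(1.4 − 0.75) = 0.3500/0.6500 = 0.5385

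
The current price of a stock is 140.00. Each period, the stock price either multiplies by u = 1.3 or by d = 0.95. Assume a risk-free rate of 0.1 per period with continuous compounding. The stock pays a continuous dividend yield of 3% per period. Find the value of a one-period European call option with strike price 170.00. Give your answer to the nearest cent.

3.80

Per-period risk-free factor R = e^0.1 = 1.1052; dividend-adjusted growth = e^(0.1−0.03) = 1.0725.
Risk-neutral probability p = (1.0725 − 0.95)/(1.3 − 0.95) = 0.1225/0.3500 = 0.3500
Terminal stock prices: S_u = 182, S_d = 133
Terminal payoffs (S − K): max(12, 0) = 12, max(-37, 0) = 0
Node 0 (S = 140): V_0 = e^(−0.1)·[0.3500·12.0000 + 0.6500·0.0000] = 3.8006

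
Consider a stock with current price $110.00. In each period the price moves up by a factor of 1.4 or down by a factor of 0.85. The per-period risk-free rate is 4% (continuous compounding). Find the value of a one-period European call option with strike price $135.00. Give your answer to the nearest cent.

Risk-neutral probability p = (e^0.04 − 0.85)/(1.4 − 0.85) = 0.1908/0.5500 = 0.3469
Terminal stock prices: S_u = 154, S_d = 93.5
Terminal payoffs (S − K): max(19, 0) = 19, max(-41.5, 0) = 0
Node 0 (S = 110): V_0 = e^(−0.04)·[0.3469·19.0000 + 0.6531·0.0000] = 6.3332

$6.33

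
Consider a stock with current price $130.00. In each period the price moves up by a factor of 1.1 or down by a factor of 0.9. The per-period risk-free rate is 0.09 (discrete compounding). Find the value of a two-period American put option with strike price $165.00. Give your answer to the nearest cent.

$35.00

Risk-neutral probability p = (1 + 0.09 − 0.9)/(1.1 − 0.9) = 0.1900/0.2000 = 0.9500
Terminal stock prices: S_uu = 157.3, S_ud = 128.7, S_dd = 105.3
Terminal payoffs (K − S): max(7.7, 0) = 7.7, max(36.3, 0) = 36.3, max(59.7, 0) = 59.7
Node u (S = 143): continuation = 1/1.09·[0.9500·7.7000 + 0.0500·36.3000] = 8.3761; exercise value = 22.0000 > continuation, so V_u = 22.0000 (exercise)
Node d (S = 117): continuation = 1/1.09·[0.9500·36.3000 + 0.0500·59.7000] = 34.3761; exercise value = 48.0000 > continuation, so V_d = 48.0000 (exercise)
Node 0 (S = 130): continuation = 1/1.09·[0.9500·22.0000 + 0.0500·48.0000] = 21.3761; exercise value = 35.0000 > continuation, so V_0 = 35.0000 (exercise)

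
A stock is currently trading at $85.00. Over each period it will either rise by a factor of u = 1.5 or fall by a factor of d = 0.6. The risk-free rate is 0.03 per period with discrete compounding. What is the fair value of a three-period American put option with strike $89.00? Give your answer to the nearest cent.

Risk-neutral probability p = (1 + 0.03 − 0.6)/(1.5 − 0.6) = 0.4300/0.9000 = 0.4778
Terminal stock prices: S_uuu = 286.9, S_uud = 114.8, S_udd = 45.9, S_ddd = 18.36
Terminal payoffs (K − S): max(-197.9, 0) = 0, max(-25.75, 0) = 0, max(43.1, 0) = 43.1, max(70.64, 0) = 70.64
Node uu (S = 191.2): continuation = 1/1.03·[0.4778·0.0000 + 0.5222·0.0000] = 0.0000; exercise value = 0.0000 ≤ continuation, so V_uu = 0.0000
Node ud (S = 76.5): continuation = 1/1.03·[0.4778·0.0000 + 0.5222·43.1000] = 21.8522; exercise value = 12.5000 ≤ continuation, so V_ud = 21.8522
Node dd (S = 30.6): continuation = 1/1.03·[0.4778·43.1000 + 0.5222·70.6400] = 55.8078; exercise value = 58.4000 > continuation, so V_dd = 58.4000 (exercise)
Node u (S = 127.5): continuation = 1/1.03·[0.4778·0.0000 + 0.5222·21.8522] = 11.0793; exercise value = 0.0000 ≤ continuation, so V_u = 11.0793
Node d (S = 51): continuation = 1/1.03·[0.4778·21.8522 + 0.5222·58.4000] = 39.7459; exercise value = 38.0000 ≤ continuation, so V_d = 39.7459
Node 0 (S = 85): continuation = 1/1.03·[0.4778·11.0793 + 0.5222·39.7459] = 25.2909; exercise value = 4.0000 ≤ continuation, so V_0 = 25.2909

$25.29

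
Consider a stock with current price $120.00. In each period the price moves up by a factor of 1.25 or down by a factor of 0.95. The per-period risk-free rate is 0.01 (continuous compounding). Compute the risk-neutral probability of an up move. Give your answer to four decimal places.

Risk-neutral probability p = (e^0.01 − 0.95)/(1.25 − 0.95) = 0.0601/0.3000 = 0.2002

p = 0.2002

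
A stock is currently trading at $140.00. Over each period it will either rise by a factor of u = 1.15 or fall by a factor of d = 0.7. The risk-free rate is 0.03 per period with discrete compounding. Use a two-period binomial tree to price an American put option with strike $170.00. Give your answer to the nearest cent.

$30.00

Risk-neutral probability p = (1 + 0.03 − 0.7)/(1.15 − 0.7) = 0.3300/0.4500 = 0.7333
Terminal stock prices: S_uu = 185.1, S_ud = 112.7, S_dd = 68.6
Terminal payoffs (K − S): max(-15.15, 0) = 0, max(57.3, 0) = 57.3, max(101.4, 0) = 101.4
Node u (S = 161): continuation = 1/1.03·[0.7333·0.0000 + 0.2667·57.3000] = 14.8350; exercise value = 9.0000 ≤ continuation, so V_u = 14.8350
Node d (S = 98): continuation = 1/1.03·[0.7333·57.3000 + 0.2667·101.4000] = 67.0485; exercise value = 72.0000 > continuation, so V_d = 72.0000 (exercise)
Node 0 (S = 140): continuation = 1/1.03·[0.7333·14.8350 + 0.2667·72.0000] = 29.2029; exercise value = 30.0000 > continuation, so V_0 = 30.0000 (exercise)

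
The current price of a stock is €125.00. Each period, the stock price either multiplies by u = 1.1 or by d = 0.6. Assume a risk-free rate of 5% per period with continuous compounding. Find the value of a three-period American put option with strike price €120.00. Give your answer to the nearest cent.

€9.15

Risk-neutral probability p = (e^0.05 − 0.6)/(1.1 − 0.6) = 0.4513/0.5000 = 0.9025
Terminal stock prices: S_uuu = 166.4, S_uud = 90.75, S_udd = 49.5, S_ddd = 27
Terminal payoffs (K − S): max(-46.38, 0) = 0, max(29.25, 0) = 29.25, max(70.5, 0) = 70.5, max(93, 0) = 93
Node uu (S = 151.3): continuation = e^(−0.05)·[0.9025·0.0000 + 0.0975·29.2500] = 2.7116; exercise value = 0.0000 ≤ continuation, so V_uu = 2.7116
Node ud (S = 82.5): continuation = e^(−0.05)·[0.9025·29.2500 + 0.0975·70.5000] = 31.6475; exercise value = 37.5000 > continuation, so V_ud = 37.5000 (exercise)
Node dd (S = 45): continuation = e^(−0.05)·[0.9025·70.5000 + 0.0975·93.0000] = 69.1475; exercise value = 75.0000 > continuation, so V_dd = 75.0000 (exercise)
Node u (S = 137.5): continuation = e^(−0.05)·[0.9025·2.7116 + 0.0975·37.5000] = 5.8044; exercise value = 0.0000 ≤ continuation, so V_u = 5.8044
Node d (S = 75): continuation = e^(−0.05)·[0.9025·37.5000 + 0.0975·75.0000] = 39.1475; exercise value = 45.0000 > continuation, so V_d = 45.0000 (exercise)
Node 0 (S = 125): continuation = e^(−0.05)·[0.9025·5.8044 + 0.0975·45.0000] = 9.1549; exercise value = 0.0000 ≤ continuation, so V_0 = 9.1549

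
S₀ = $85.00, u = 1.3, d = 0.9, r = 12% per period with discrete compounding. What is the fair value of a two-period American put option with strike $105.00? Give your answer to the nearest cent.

Risk-neutral probability p = (1 + 0.12 − 0.9)/(1.3 − 0.9) = 0.2200/0.4000 = 0.5500
Terminal stock prices: S_uu = 143.7, S_ud = 99.45, S_dd = 68.85
Terminal payoffs (K − S): max(-38.65, 0) = 0, max(5.55, 0) = 5.55, max(36.15, 0) = 36.15
Node u (S = 110.5): continuation = 1/1.12·[0.5500·0.0000 + 0.4500·5.5500] = 2.2299; exercise value = 0.0000 ≤ continuation, so V_u = 2.2299
Node d (S = 76.5): continuation = 1/1.12·[0.5500·5.5500 + 0.4500·36.1500] = 17.2500; exercise value = 28.5000 > continuation, so V_d = 28.5000 (exercise)
Node 0 (S = 85): continuation = 1/1.12·[0.5500·2.2299 + 0.4500·28.5000] = 12.5459; exercise value = 20.0000 > continuation, so V_0 = 20.0000 (exercise)

$20.00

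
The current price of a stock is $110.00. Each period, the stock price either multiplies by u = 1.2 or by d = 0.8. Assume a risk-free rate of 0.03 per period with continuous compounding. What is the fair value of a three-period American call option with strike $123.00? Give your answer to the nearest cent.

$13.16

Risk-neutral probability p = (e^0.03 − 0.8)/(1.2 − 0.8) = 0.2305/0.4000 = 0.5761
Terminal stock prices: S_uuu = 190.1, S_uud = 126.7, S_udd = 84.48, S_ddd = 56.32
Terminal payoffs (S − K): max(67.08, 0) = 67.08, max(3.72, 0) = 3.72, max(-38.52, 0) = 0, max(-66.68, 0) = 0
Node uu (S = 158.4): continuation = e^(−0.03)·[0.5761·67.0800 + 0.4239·3.7200] = 39.0352; exercise value = 35.4000 ≤ continuation, so V_uu = 39.0352
Node ud (S = 105.6): continuation = e^(−0.03)·[0.5761·3.7200 + 0.4239·0.0000] = 2.0799; exercise value = 0.0000 ≤ continuation, so V_ud = 2.0799
Node dd (S = 70.4): continuation = e^(−0.03)·[0.5761·0.0000 + 0.4239·0.0000] = 0.0000; exercise value = 0.0000 ≤ continuation, so V_dd = 0.0000
Node u (S = 132): continuation = e^(−0.03)·[0.5761·39.0352 + 0.4239·2.0799] = 22.6805; exercise value = 9.0000 ≤ continuation, so V_u = 22.6805
Node d (S = 88): continuation = e^(−0.03)·[0.5761·2.0799 + 0.4239·0.0000] = 1.1629; exercise value = 0.0000 ≤ continuation, so V_d = 1.1629
Node 0 (S = 110): continuation = e^(−0.03)·[0.5761·22.6805 + 0.4239·1.1629] = 13.1592; exercise value = 0.0000 ≤ continuation, so V_0 = 13.1592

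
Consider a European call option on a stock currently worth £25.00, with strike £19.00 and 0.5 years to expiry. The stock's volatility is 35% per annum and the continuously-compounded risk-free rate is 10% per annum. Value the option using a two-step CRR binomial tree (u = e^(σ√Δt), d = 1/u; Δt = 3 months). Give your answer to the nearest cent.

CRR parameters: u = e^(σ√Δt) = e^(0.35·√0.25) = 1.1912, d = 1/u = 0.8395
Per-period rate: rΔt = 0.1·0.25 = 0.025, so R = e^0.025 = 1.0253
Risk-neutral probability p = (e^0.025 − 0.8395)/(1.1912 − 0.8395) = 0.1859/0.3518 = 0.5283
Terminal stock prices: S_uu = 35.48, S_ud = 25, S_dd = 17.62
Terminal payoffs (S − K): max(16.48, 0) = 16.48, max(6, 0) = 6, max(-1.383, 0) = 0
Node u (S = 29.78): V_u = e^(−0.025)·[0.5283·16.4767 + 0.4717·6.0000] = 11.2503
Node d (S = 20.99): V_d = e^(−0.025)·[0.5283·6.0000 + 0.4717·0.0000] = 3.0917
Node 0 (S = 25): V_0 = e^(−0.025)·[0.5283·11.2503 + 0.4717·3.0917] = 7.2193

£7.22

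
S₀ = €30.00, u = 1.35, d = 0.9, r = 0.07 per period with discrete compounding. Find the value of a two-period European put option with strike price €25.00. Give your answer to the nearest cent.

Risk-neutral probability p = (1 + 0.07 − 0.9)/(1.35 − 0.9) = 0.1700/0.4500 = 0.3778
Terminal stock prices: S_uu = 54.68, S_ud = 36.45, S_dd = 24.3
Terminal payoffs (K − S): max(-29.68, 0) = 0, max(-11.45, 0) = 0, max(0.7, 0) = 0.7
Node u (S = 40.5): V_u = 1/1.07·[0.3778·0.0000 + 0.6222·0.0000] = 0.0000
Node d (S = 27): V_d = 1/1.07·[0.3778·0.0000 + 0.6222·0.7000] = 0.4071
Node 0 (S = 30): V_0 = 1/1.07·[0.3778·0.0000 + 0.6222·0.4071] = 0.2367

€0.24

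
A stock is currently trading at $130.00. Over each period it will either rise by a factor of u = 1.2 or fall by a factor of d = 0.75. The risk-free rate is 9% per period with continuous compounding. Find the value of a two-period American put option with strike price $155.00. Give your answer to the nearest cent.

Risk-neutral probability p = (e^0.09 − 0.75)/(1.2 − 0.75) = 0.3442/0.4500 = 0.7648
Terminal stock prices: S_uu = 187.2, S_ud = 117, S_dd = 73.12
Terminal payoffs (K − S): max(-32.2, 0) = 0, max(38, 0) = 38, max(81.88, 0) = 81.88
Node u (S = 156): continuation = e^(−0.09)·[0.7648·0.0000 + 0.2352·38.0000] = 8.1672; exercise value = 0.0000 ≤ continuation, so V_u = 8.1672
Node d (S = 97.5): continuation = e^(−0.09)·[0.7648·38.0000 + 0.2352·81.8750] = 44.1593; exercise value = 57.5000 > continuation, so V_d = 57.5000 (exercise)
Node 0 (S = 130): continuation = e^(−0.09)·[0.7648·8.1672 + 0.2352·57.5000] = 18.0673; exercise value = 25.0000 > continuation, so V_0 = 25.0000 (exercise)

$25.00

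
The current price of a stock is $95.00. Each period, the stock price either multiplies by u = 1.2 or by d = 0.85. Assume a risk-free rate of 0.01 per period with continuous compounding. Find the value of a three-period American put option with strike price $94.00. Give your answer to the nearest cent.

Risk-neutral probability p = (e^0.01 − 0.85)/(1.2 − 0.85) = 0.1601/0.3500 = 0.4573
Terminal stock prices: S_uuu = 164.2, S_uud = 116.3, S_udd = 82.36, S_ddd = 58.34
Terminal payoffs (K − S): max(-70.16, 0) = 0, max(-22.28, 0) = 0, max(11.64, 0) = 11.64, max(35.66, 0) = 35.66
Node uu (S = 136.8): continuation = e^(−0.01)·[0.4573·0.0000 + 0.5427·0.0000] = 0.0000; exercise value = 0.0000 ≤ continuation, so V_uu = 0.0000
Node ud (S = 96.9): continuation = e^(−0.01)·[0.4573·0.0000 + 0.5427·11.6350] = 6.2516; exercise value = 0.0000 ≤ continuation, so V_ud = 6.2516
Node dd (S = 68.64): continuation = e^(−0.01)·[0.4573·11.6350 + 0.5427·35.6581] = 24.4272; exercise value = 25.3625 > continuation, so V_dd = 25.3625 (exercise)
Node u (S = 114): continuation = e^(−0.01)·[0.4573·0.0000 + 0.5427·6.2516] = 3.3591; exercise value = 0.0000 ≤ continuation, so V_u = 3.3591
Node d (S = 80.75): continuation = e^(−0.01)·[0.4573·6.2516 + 0.5427·25.3625] = 16.4580; exercise value = 13.2500 ≤ continuation, so V_d = 16.4580
Node 0 (S = 95): continuation = e^(−0.01)·[0.4573·3.3591 + 0.5427·16.4580] = 10.3639; exercise value = 0.0000 ≤ continuation, so V_0 = 10.3639

$10.36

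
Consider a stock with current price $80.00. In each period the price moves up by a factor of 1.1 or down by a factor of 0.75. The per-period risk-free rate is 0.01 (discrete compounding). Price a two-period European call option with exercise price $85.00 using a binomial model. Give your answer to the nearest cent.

$6.38

Risk-neutral probability p = (1 + 0.01 − 0.75)/(1.1 − 0.75) = 0.2600/0.3500 = 0.7429
Terminal stock prices: S_uu = 96.8, S_ud = 66, S_dd = 45
Terminal payoffs (S − K): max(11.8, 0) = 11.8, max(-19, 0) = 0, max(-40, 0) = 0
Node u (S = 88): V_u = 1/1.01·[0.7429·11.8000 + 0.2571·0.0000] = 8.6789
Node d (S = 60): V_d = 1/1.01·[0.7429·0.0000 + 0.2571·0.0000] = 0.0000
Node 0 (S = 80): V_0 = 1/1.01·[0.7429·8.6789 + 0.2571·0.0000] = 6.3834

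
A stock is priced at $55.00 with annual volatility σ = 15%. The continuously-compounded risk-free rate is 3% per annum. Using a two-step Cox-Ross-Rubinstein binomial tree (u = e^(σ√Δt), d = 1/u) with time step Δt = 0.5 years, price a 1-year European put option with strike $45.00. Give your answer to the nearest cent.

CRR parameters: u = e^(σ√Δt) = e^(0.15·√0.5) = 1.1119, d = 1/u = 0.8994
Per-period rate: rΔt = 0.03·0.5 = 0.015, so R = e^0.015 = 1.0151
Risk-neutral probability p = (e^0.015 − 0.8994)/(1.1119 − 0.8994) = 0.1157/0.2125 = 0.5446
Terminal stock prices: S_uu = 68, S_ud = 55, S_dd = 44.49
Terminal payoffs (K − S): max(-23, 0) = 0, max(-10, 0) = 0, max(0.5128, 0) = 0.5128
Node u (S = 61.15): V_u = e^(−0.015)·[0.5446·0.0000 + 0.4554·0.0000] = 0.0000
Node d (S = 49.47): V_d = e^(−0.015)·[0.5446·0.0000 + 0.4554·0.5128] = 0.2301
Node 0 (S = 55): V_0 = e^(−0.015)·[0.5446·0.0000 + 0.4554·0.2301] = 0.1032

$0.10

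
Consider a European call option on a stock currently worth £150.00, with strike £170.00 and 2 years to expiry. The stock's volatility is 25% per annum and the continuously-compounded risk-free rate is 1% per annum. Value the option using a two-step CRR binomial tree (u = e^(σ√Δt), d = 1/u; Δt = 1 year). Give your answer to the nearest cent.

£15.88

CRR parameters: u = e^(σ√Δt) = e^(0.25·√1) = 1.2840, d = 1/u = 0.7788
Per-period rate: rΔt = 0.01·1 = 0.01, so R = e^0.01 = 1.0101
Risk-neutral probability p = (e^0.01 − 0.7788)/(1.2840 − 0.7788) = 0.2312/0.5052 = 0.4577
Terminal stock prices: S_uu = 247.3, S_ud = 150, S_dd = 90.98
Terminal payoffs (S − K): max(77.31, 0) = 77.31, max(-20, 0) = 0, max(-79.02, 0) = 0
Node u (S = 192.6): V_u = e^(−0.01)·[0.4577·77.3082 + 0.5423·0.0000] = 35.0331
Node d (S = 116.8): V_d = e^(−0.01)·[0.4577·0.0000 + 0.5423·0.0000] = 0.0000
Node 0 (S = 150): V_0 = e^(−0.01)·[0.4577·35.0331 + 0.5423·0.0000] = 15.8757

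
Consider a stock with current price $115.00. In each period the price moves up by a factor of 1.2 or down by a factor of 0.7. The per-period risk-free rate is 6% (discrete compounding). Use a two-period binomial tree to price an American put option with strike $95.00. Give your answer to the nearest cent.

Risk-neutral probability p = (1 + 0.06 − 0.7)/(1.2 − 0.7) = 0.3600/0.5000 = 0.7200
Terminal stock prices: S_uu = 165.6, S_ud = 96.6, S_dd = 56.35
Terminal payoffs (K − S): max(-70.6, 0) = 0, max(-1.6, 0) = 0, max(38.65, 0) = 38.65
Node u (S = 138): continuation = 1/1.06·[0.7200·0.0000 + 0.2800·0.0000] = 0.0000; exercise value = 0.0000 ≤ continuation, so V_u = 0.0000
Node d (S = 80.5): continuation = 1/1.06·[0.7200·0.0000 + 0.2800·38.6500] = 10.2094; exercise value = 14.5000 > continuation, so V_d = 14.5000 (exercise)
Node 0 (S = 115): continuation = 1/1.06·[0.7200·0.0000 + 0.2800·14.5000] = 3.8302; exercise value = 0.0000 ≤ continuation, so V_0 = 3.8302

$3.83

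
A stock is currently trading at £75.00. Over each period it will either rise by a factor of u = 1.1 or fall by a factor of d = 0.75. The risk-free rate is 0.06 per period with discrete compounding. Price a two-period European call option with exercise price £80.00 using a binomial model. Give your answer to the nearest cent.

Risk-neutral probability p = (1 + 0.06 − 0.75)/(1.1 − 0.75) = 0.3100/0.3500 = 0.8857
Terminal stock prices: S_uu = 90.75, S_ud = 61.88, S_dd = 42.19
Terminal payoffs (S − K): max(10.75, 0) = 10.75, max(-18.12, 0) = 0, max(-37.81, 0) = 0
Node u (S = 82.5): V_u = 1/1.06·[0.8857·10.7500 + 0.1143·0.0000] = 8.9825
Node d (S = 56.25): V_d = 1/1.06·[0.8857·0.0000 + 0.1143·0.0000] = 0.0000
Node 0 (S = 75): V_0 = 1/1.06·[0.8857·8.9825 + 0.1143·0.0000] = 7.5056

£7.51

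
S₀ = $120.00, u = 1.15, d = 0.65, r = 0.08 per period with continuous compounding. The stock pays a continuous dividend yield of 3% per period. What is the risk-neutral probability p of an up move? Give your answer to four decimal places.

Per-period risk-free factor R = e^0.08 = 1.0833; dividend-adjusted growth = e^(0.08−0.03) = 1.0513.
Risk-neutral probability p = (1.0513 − 0.65)/(1.15 − 0.65) = 0.4013/0.5000 = 0.8025

p = 0.8025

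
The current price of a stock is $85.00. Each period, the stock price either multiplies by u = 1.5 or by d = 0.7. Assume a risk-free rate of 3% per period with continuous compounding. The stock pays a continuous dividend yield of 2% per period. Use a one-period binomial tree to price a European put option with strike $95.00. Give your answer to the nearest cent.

Per-period risk-free factor R = e^0.03 = 1.0305; dividend-adjusted growth = e^(0.03−0.02) = 1.0101.
Risk-neutral probability p = (1.0101 − 0.7)/(1.5 − 0.7) = 0.3101/0.8000 = 0.3876
Terminal stock prices: S_u = 127.5, S_d = 59.5
Terminal payoffs (K − S): max(-32.5, 0) = 0, max(35.5, 0) = 35.5
Node 0 (S = 85): V_0 = e^(−0.03)·[0.3876·0.0000 + 0.6124·35.5000] = 21.0990

$21.10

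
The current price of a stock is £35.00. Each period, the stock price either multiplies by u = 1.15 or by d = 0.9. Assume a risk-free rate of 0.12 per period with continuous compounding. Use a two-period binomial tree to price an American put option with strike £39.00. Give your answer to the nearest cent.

£4.00

Risk-neutral probability p = (e^0.12 − 0.9)/(1.15 − 0.9) = 0.2275/0.2500 = 0.9100
Terminal stock prices: S_uu = 46.29, S_ud = 36.23, S_dd = 28.35
Terminal payoffs (K − S): max(-7.287, 0) = 0, max(2.775, 0) = 2.775, max(10.65, 0) = 10.65
Node u (S = 40.25): continuation = e^(−0.12)·[0.9100·0.0000 + 0.0900·2.7750] = 0.2215; exercise value = 0.0000 ≤ continuation, so V_u = 0.2215
Node d (S = 31.5): continuation = e^(−0.12)·[0.9100·2.7750 + 0.0900·10.6500] = 3.0899; exercise value = 7.5000 > continuation, so V_d = 7.5000 (exercise)
Node 0 (S = 35): continuation = e^(−0.12)·[0.9100·0.2215 + 0.0900·7.5000] = 0.7776; exercise value = 4.0000 > continuation, so V_0 = 4.0000 (exercise)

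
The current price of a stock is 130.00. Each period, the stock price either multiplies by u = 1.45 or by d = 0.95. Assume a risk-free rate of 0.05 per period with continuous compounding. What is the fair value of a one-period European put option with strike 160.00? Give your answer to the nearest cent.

27.69

Risk-neutral probability p = (e^0.05 − 0.95)/(1.45 − 0.95) = 0.1013/0.5000 = 0.2025
Terminal stock prices: S_u = 188.5, S_d = 123.5
Terminal payoffs (K − S): max(-28.5, 0) = 0, max(36.5, 0) = 36.5
Node 0 (S = 130): V_0 = e^(−0.05)·[0.2025·0.0000 + 0.7975·36.5000] = 27.6876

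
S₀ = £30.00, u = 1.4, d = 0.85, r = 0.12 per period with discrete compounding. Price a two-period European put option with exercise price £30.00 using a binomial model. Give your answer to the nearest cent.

Risk-neutral probability p = (1 + 0.12 − 0.85)/(1.4 − 0.85) = 0.2700/0.5500 = 0.4909
Terminal stock prices: S_uu = 58.8, S_ud = 35.7, S_dd = 21.67
Terminal payoffs (K − S): max(-28.8, 0) = 0, max(-5.7, 0) = 0, max(8.325, 0) = 8.325
Node u (S = 42): V_u = 1/1.12·[0.4909·0.0000 + 0.5091·0.0000] = 0.0000
Node d (S = 25.5): V_d = 1/1.12·[0.4909·0.0000 + 0.5091·8.3250] = 3.7841
Node 0 (S = 30): V_0 = 1/1.12·[0.4909·0.0000 + 0.5091·3.7841] = 1.7200

£1.72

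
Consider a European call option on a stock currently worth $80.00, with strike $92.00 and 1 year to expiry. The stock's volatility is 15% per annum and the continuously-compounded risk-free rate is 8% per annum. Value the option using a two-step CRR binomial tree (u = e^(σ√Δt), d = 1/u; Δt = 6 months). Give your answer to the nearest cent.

$2.82

CRR parameters: u = e^(σ√Δt) = e^(0.15·√0.5) = 1.1119, d = 1/u = 0.8994
Per-period rate: rΔt = 0.08·0.5 = 0.04, so R = e^0.04 = 1.0408
Risk-neutral probability p = (e^0.04 − 0.8994)/(1.1119 − 0.8994) = 0.1414/0.2125 = 0.6655
Terminal stock prices: S_uu = 98.9, S_ud = 80, S_dd = 64.71
Terminal payoffs (S − K): max(6.905, 0) = 6.905, max(-12, 0) = 0, max(-27.29, 0) = 0
Node u (S = 88.95): V_u = e^(−0.04)·[0.6655·6.9049 + 0.3345·0.0000] = 4.4152
Node d (S = 71.95): V_d = e^(−0.04)·[0.6655·0.0000 + 0.3345·0.0000] = 0.0000
Node 0 (S = 80): V_0 = e^(−0.04)·[0.6655·4.4152 + 0.3345·0.0000] = 2.8233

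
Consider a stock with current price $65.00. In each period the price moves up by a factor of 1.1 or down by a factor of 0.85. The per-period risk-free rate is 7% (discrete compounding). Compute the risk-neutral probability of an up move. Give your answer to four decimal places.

p = 0.8800

Risk-neutral probability p = (1 + 0.07 − 0.85)/(1.1 − 0.85) = 0.2200/0.2500 = 0.8800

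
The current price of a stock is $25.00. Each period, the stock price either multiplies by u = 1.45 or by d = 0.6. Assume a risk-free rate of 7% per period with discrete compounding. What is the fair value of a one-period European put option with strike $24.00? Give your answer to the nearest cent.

Risk-neutral probability p = (1 + 0.07 − 0.6)/(1.45 − 0.6) = 0.4700/0.8500 = 0.5529
Terminal stock prices: S_u = 36.25, S_d = 15
Terminal payoffs (K − S): max(-12.25, 0) = 0, max(9, 0) = 9
Node 0 (S = 25): V_0 = 1/1.07·[0.5529·0.0000 + 0.4471·9.0000] = 3.7603

$3.76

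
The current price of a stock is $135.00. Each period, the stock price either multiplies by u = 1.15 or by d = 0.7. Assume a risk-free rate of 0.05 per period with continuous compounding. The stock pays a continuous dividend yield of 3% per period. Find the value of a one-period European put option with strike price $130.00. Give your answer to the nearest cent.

Per-period risk-free factor R = e^0.05 = 1.0513; dividend-adjusted growth = e^(0.05−0.03) = 1.0202.
Risk-neutral probability p = (1.0202 − 0.7)/(1.15 − 0.7) = 0.3202/0.4500 = 0.7116
Terminal stock prices: S_u = 155.2, S_d = 94.5
Terminal payoffs (K − S): max(-25.25, 0) = 0, max(35.5, 0) = 35.5
Node 0 (S = 135): V_0 = e^(−0.05)·[0.7116·0.0000 + 0.2884·35.5000] = 9.7403

$9.74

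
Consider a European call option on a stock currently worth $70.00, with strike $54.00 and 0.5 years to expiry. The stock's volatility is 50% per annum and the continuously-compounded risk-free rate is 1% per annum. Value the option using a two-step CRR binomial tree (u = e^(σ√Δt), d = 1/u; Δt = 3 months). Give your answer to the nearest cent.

CRR parameters: u = e^(σ√Δt) = e^(0.5·√0.25) = 1.2840, d = 1/u = 0.7788
Per-period rate: rΔt = 0.01·0.25 = 0.0025, so R = e^0.0025 = 1.0025
Risk-neutral probability p = (e^0.0025 − 0.7788)/(1.2840 − 0.7788) = 0.2237/0.5052 = 0.4428
Terminal stock prices: S_uu = 115.4, S_ud = 70, S_dd = 42.46
Terminal payoffs (S − K): max(61.41, 0) = 61.41, max(16, 0) = 16, max(-11.54, 0) = 0
Node u (S = 89.88): V_u = e^(−0.0025)·[0.4428·61.4105 + 0.5572·16.0000] = 36.0166
Node d (S = 54.52): V_d = e^(−0.0025)·[0.4428·16.0000 + 0.5572·0.0000] = 7.0668
Node 0 (S = 70): V_0 = e^(−0.0025)·[0.4428·36.0166 + 0.5572·7.0668] = 19.8355

$19.84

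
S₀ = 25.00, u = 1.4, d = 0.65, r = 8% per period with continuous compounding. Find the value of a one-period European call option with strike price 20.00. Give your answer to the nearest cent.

Risk-neutral probability p = (e^0.08 − 0.65)/(1.4 − 0.65) = 0.4333/0.7500 = 0.5777
Terminal stock prices: S_u = 35, S_d = 16.25
Terminal payoffs (S − K): max(15, 0) = 15, max(-3.75, 0) = 0
Node 0 (S = 25): V_0 = e^(−0.08)·[0.5777·15.0000 + 0.4223·0.0000] = 7.9995

8.00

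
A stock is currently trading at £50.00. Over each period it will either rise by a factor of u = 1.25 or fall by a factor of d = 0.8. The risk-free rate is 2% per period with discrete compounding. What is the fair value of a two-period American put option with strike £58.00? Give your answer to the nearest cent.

£10.94

Risk-neutral probability p = (1 + 0.02 − 0.8)/(1.25 − 0.8) = 0.2200/0.4500 = 0.4889
Terminal stock prices: S_uu = 78.12, S_ud = 50, S_dd = 32
Terminal payoffs (K − S): max(-20.12, 0) = 0, max(8, 0) = 8, max(26, 0) = 26
Node u (S = 62.5): continuation = 1/1.02·[0.4889·0.0000 + 0.5111·8.0000] = 4.0087; exercise value = 0.0000 ≤ continuation, so V_u = 4.0087
Node d (S = 40): continuation = 1/1.02·[0.4889·8.0000 + 0.5111·26.0000] = 16.8627; exercise value = 18.0000 > continuation, so V_d = 18.0000 (exercise)
Node 0 (S = 50): continuation = 1/1.02·[0.4889·4.0087 + 0.5111·18.0000] = 10.9410; exercise value = 8.0000 ≤ continuation, so V_0 = 10.9410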